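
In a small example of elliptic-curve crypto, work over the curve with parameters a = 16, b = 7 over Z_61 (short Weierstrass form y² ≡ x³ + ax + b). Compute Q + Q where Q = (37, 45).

(14, 13)

tangent at (37, 45): λ = (3·37² + 16)/(2·45) ≡ 36/29. 29⁻¹ ≡ 40 (mod 61), so λ ≡ 36·40 ≡ 37.
  x = λ² - 37 - 37 = 1369 - 74 ≡ 14; y = λ·(37 - 14) - 45 ≡ 13. → (14, 13)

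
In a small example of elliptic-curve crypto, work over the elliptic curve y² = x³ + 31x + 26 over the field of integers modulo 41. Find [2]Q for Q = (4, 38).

tangent at (4, 38): λ = (3·4² + 31)/(2·38) ≡ 38/35. 35⁻¹ ≡ 34 (mod 41), so λ ≡ 38·34 ≡ 21.
  x = λ² - 4 - 4 = 441 - 8 ≡ 23; y = λ·(4 - 23) - 38 ≡ 14. → (23, 14)

(23, 14)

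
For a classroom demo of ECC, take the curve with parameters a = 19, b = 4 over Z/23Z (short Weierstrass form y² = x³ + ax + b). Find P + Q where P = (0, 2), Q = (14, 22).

(0, 2) + (14, 22). λ = (22 - 2)/(14 - 0) ≡ 20/14 mod 23. 14⁻¹ ≡ 5 (mod 23), so λ ≡ 8.
  x = λ² - 0 - 14 = 64 - 14 ≡ 4; y = λ·(0 - 4) - 2 ≡ 12. → (4, 12)

(4, 12)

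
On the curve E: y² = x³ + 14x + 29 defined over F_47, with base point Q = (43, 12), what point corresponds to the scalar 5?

Double-and-add on 5 = (101)₂. Start with Q = (43, 12) for the leading 1-bit.
double: tangent at (43, 12): λ = (3·43² + 14)/(2·12) ≡ 15/24. 24⁻¹ ≡ 2 (mod 47) since 24·2 = 48 ≡ 1, so λ ≡ 15·2 ≡ 30.
  x = λ² - 43 - 43 = 900 - 86 ≡ 15; y = λ·(43 - 15) - 12 ≡ 29. → (15, 29)
double: tangent at (15, 29): λ = (3·15² + 14)/(2·29) ≡ 31/11. 11⁻¹ ≡ 30 (mod 47) since 11·30 = 330 ≡ 1, so λ ≡ 31·30 ≡ 37.
  x = λ² - 15 - 15 = 1369 - 30 ≡ 23; y = λ·(15 - 23) - 29 ≡ 4. → (23, 4)
add Q: (23, 4) + (43, 12). λ = (12 - 4)/(43 - 23) ≡ 8/20 mod 47. 20⁻¹ ≡ 40 (mod 47), so λ ≡ 38.
  x = λ² - 23 - 43 = 1444 - 66 ≡ 15; y = λ·(23 - 15) - 4 ≡ 18. → (15, 18)

(15, 18)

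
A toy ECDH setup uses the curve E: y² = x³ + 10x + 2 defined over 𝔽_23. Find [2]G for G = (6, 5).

(15, 13)

tangent at (6, 5): λ = (3·6² + 10)/(2·5) ≡ 3/10. 10⁻¹ ≡ 7 (mod 23), so λ ≡ 3·7 ≡ 21.
  x = λ² - 6 - 6 = 441 - 12 ≡ 15; y = λ·(6 - 15) - 5 ≡ 13. → (15, 13)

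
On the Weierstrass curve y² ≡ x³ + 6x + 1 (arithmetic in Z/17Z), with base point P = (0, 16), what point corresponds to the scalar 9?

(9, 6)

Double-and-add on 9 = (1001)₂. Start with P = (0, 16) for the leading 1-bit.
double: tangent at (0, 16): λ = (3·0² + 6)/(2·16) ≡ 6/15. 15⁻¹ ≡ 8 (mod 17), so λ ≡ 6·8 ≡ 14.
  x = λ² - 0 - 0 = 196 - 0 ≡ 9; y = λ·(0 - 9) - 16 ≡ 11. → (9, 11)
double: tangent at (9, 11): λ = (3·9² + 6)/(2·11) ≡ 11/5. 5⁻¹ ≡ 7 (mod 17) since 5·7 = 35 ≡ 1, so λ ≡ 11·7 ≡ 9.
  x = λ² - 9 - 9 = 81 - 18 ≡ 12; y = λ·(9 - 12) - 11 ≡ 13. → (12, 13)
double: tangent at (12, 13): λ = (3·12² + 6)/(2·13) ≡ 13/9. 9⁻¹ ≡ 2 (mod 17) since 9·2 = 18 ≡ 1, so λ ≡ 13·2 ≡ 9.
  x = λ² - 12 - 12 = 81 - 24 ≡ 6; y = λ·(12 - 6) - 13 ≡ 7. → (6, 7)
add P: (6, 7) + (0, 16). λ = (16 - 7)/(0 - 6) ≡ 9/11 mod 17. 11⁻¹ ≡ 14 (mod 17), so λ ≡ 7.
  x = λ² - 6 - 0 = 49 - 6 ≡ 9; y = λ·(6 - 9) - 7 ≡ 6. → (9, 6)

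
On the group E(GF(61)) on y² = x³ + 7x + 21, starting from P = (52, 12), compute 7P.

Double-and-add on 7 = (111)₂. Start with P = (52, 12) for the leading 1-bit.
double: tangent at (52, 12): λ = (3·52² + 7)/(2·12) ≡ 6/24. 24⁻¹ ≡ 28 (mod 61), so λ ≡ 6·28 ≡ 46.
  x = λ² - 52 - 52 = 2116 - 104 ≡ 60; y = λ·(52 - 60) - 12 ≡ 47. → (60, 47)
add P: (60, 47) + (52, 12). λ = (12 - 47)/(52 - 60) ≡ 26/53 mod 61. 53⁻¹ ≡ 38 (mod 61) since 53·38 = 2014 ≡ 1, so λ ≡ 12.
  x = λ² - 60 - 52 = 144 - 112 ≡ 32; y = λ·(60 - 32) - 47 ≡ 45. → (32, 45)
double: tangent at (32, 45): λ = (3·32² + 7)/(2·45) ≡ 29/29. 29⁻¹ ≡ 40 (mod 61), so λ ≡ 29·40 ≡ 1.
  x = λ² - 32 - 32 = 1 - 64 ≡ 59; y = λ·(32 - 59) - 45 ≡ 50. → (59, 50)
add P: (59, 50) + (52, 12). λ = (12 - 50)/(52 - 59) ≡ 23/54 mod 61. 54⁻¹ ≡ 26 (mod 61) since 54·26 = 1404 ≡ 1, so λ ≡ 49.
  x = λ² - 59 - 52 = 2401 - 111 ≡ 33; y = λ·(59 - 33) - 50 ≡ 4. → (33, 4)

(33, 4)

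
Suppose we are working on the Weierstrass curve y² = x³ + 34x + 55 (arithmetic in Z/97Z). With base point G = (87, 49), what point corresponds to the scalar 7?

Double-and-add on 7 = (111)₂. Start with G = (87, 49) for the leading 1-bit.
double: tangent at (87, 49): λ = (3·87² + 34)/(2·49) ≡ 43/1. 1⁻¹ ≡ 1 (mod 97), so λ ≡ 43·1 ≡ 43.
  x = λ² - 87 - 87 = 1849 - 174 ≡ 26; y = λ·(87 - 26) - 49 ≡ 52. → (26, 52)
add G: (26, 52) + (87, 49). λ = (49 - 52)/(87 - 26) ≡ 94/61 mod 97. 61⁻¹ ≡ 35 (mod 97), so λ ≡ 89.
  x = λ² - 26 - 87 = 7921 - 113 ≡ 48; y = λ·(26 - 48) - 52 ≡ 27. → (48, 27)
double: tangent at (48, 27): λ = (3·48² + 34)/(2·27) ≡ 59/54. 54⁻¹ ≡ 9 (mod 97), so λ ≡ 59·9 ≡ 46.
  x = λ² - 48 - 48 = 2116 - 96 ≡ 80; y = λ·(48 - 80) - 27 ≡ 53. → (80, 53)
add G: (80, 53) + (87, 49). λ = (49 - 53)/(87 - 80) ≡ 93/7 mod 97. 7⁻¹ ≡ 14 (mod 97), so λ ≡ 41.
  x = λ² - 80 - 87 = 1681 - 167 ≡ 59; y = λ·(80 - 59) - 53 ≡ 32. → (59, 32)

(59, 32)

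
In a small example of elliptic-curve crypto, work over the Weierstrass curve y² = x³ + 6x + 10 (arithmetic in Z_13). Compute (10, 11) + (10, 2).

The two points share x = 10 and their y-coordinates satisfy 11 + 2 ≡ 0 (mod 13), so they are inverses. Their sum is 𝒪.

O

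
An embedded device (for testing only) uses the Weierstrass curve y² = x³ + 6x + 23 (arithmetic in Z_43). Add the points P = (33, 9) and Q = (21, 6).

(24, 4)

(33, 9) + (21, 6). λ = (6 - 9)/(21 - 33) ≡ 40/31 mod 43. 31⁻¹ ≡ 25 (mod 43) since 31·25 = 775 ≡ 1, so λ ≡ 11.
  x = λ² - 33 - 21 = 121 - 54 ≡ 24; y = λ·(33 - 24) - 9 ≡ 4. → (24, 4)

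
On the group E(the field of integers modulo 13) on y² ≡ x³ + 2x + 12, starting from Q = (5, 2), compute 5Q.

Double-and-add on 5 = (101)₂. Start with Q = (5, 2) for the leading 1-bit.
double: tangent at (5, 2): λ = (3·5² + 2)/(2·2) ≡ 12/4. 4⁻¹ ≡ 10 (mod 13), so λ ≡ 12·10 ≡ 3.
  x = λ² - 5 - 5 = 9 - 10 ≡ 12; y = λ·(5 - 12) - 2 ≡ 3. → (12, 3)
double: tangent at (12, 3): λ = (3·12² + 2)/(2·3) ≡ 5/6. 6⁻¹ ≡ 11 (mod 13), so λ ≡ 5·11 ≡ 3.
  x = λ² - 12 - 12 = 9 - 24 ≡ 11; y = λ·(12 - 11) - 3 ≡ 0. → (11, 0)
add Q: (11, 0) + (5, 2). λ = (2 - 0)/(5 - 11) ≡ 2/7 mod 13. 7⁻¹ ≡ 2 (mod 13), so λ ≡ 4.
  x = λ² - 11 - 5 = 16 - 16 ≡ 0; y = λ·(11 - 0) - 0 ≡ 5. → (0, 5)

(0, 5)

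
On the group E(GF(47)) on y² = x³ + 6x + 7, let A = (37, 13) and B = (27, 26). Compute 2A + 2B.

First 2A:
Repeated addition: build up to 2A.
2A: tangent at (37, 13): λ = (3·37² + 6)/(2·13) ≡ 24/26. 26⁻¹ ≡ 38 (mod 47), so λ ≡ 24·38 ≡ 19.
  x = λ² - 37 - 37 = 361 - 74 ≡ 5; y = λ·(37 - 5) - 13 ≡ 31. → (5, 31)
2A = (5, 31).
Next 2B:
Repeated addition: build up to 2B.
2B: tangent at (27, 26): λ = (3·27² + 6)/(2·26) ≡ 31/5. 5⁻¹ ≡ 19 (mod 47) since 5·19 = 95 ≡ 1, so λ ≡ 31·19 ≡ 25.
  x = λ² - 27 - 27 = 625 - 54 ≡ 7; y = λ·(27 - 7) - 26 ≡ 4. → (7, 4)
2B = (7, 4).
Finally 2A + 2B:
(5, 31) + (7, 4). λ = (4 - 31)/(7 - 5) ≡ 20/2 mod 47. 2⁻¹ ≡ 24 (mod 47) since 2·24 = 48 ≡ 1, so λ ≡ 10.
  x = λ² - 5 - 7 = 100 - 12 ≡ 41; y = λ·(5 - 41) - 31 ≡ 32. → (41, 32)

(41, 32)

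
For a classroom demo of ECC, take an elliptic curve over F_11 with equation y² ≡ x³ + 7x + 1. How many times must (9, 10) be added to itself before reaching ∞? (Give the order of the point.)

2P: tangent at (9, 10): λ = (3·9² + 7)/(2·10) ≡ 8/9. 9⁻¹ ≡ 5 (mod 11) since 9·5 = 45 ≡ 1, so λ ≡ 8·5 ≡ 7.
  x = λ² - 9 - 9 = 49 - 18 ≡ 9; y = λ·(9 - 9) - 10 ≡ 1. → (9, 1)
3P: (9, 1) + (9, 10): same x and y₁ ≡ -y₂, so the sum is ∞.
3P = ∞, so the order is 3.

3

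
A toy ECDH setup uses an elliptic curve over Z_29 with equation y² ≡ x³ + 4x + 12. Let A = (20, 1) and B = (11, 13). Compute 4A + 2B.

First 4A:
Repeated addition: build up to 4A.
2A: tangent at (20, 1): λ = (3·20² + 4)/(2·1) ≡ 15/2. 2⁻¹ ≡ 15 (mod 29), so λ ≡ 15·15 ≡ 22.
  x = λ² - 20 - 20 = 484 - 40 ≡ 9; y = λ·(20 - 9) - 1 ≡ 9. → (9, 9)
3A: (9, 9) + (20, 1). λ = (1 - 9)/(20 - 9) ≡ 21/11 mod 29. 11⁻¹ ≡ 8 (mod 29), so λ ≡ 23.
  x = λ² - 9 - 20 = 529 - 29 ≡ 7; y = λ·(9 - 7) - 9 ≡ 8. → (7, 8)
4A: (7, 8) + (20, 1). λ = (1 - 8)/(20 - 7) ≡ 22/13 mod 29. 13⁻¹ ≡ 9 (mod 29) since 13·9 = 117 ≡ 1, so λ ≡ 24.
  x = λ² - 7 - 20 = 576 - 27 ≡ 27; y = λ·(7 - 27) - 8 ≡ 5. → (27, 5)
4A = (27, 5).
Next 2B:
Repeated addition: build up to 2B.
2B: tangent at (11, 13): λ = (3·11² + 4)/(2·13) ≡ 19/26. 26⁻¹ ≡ 19 (mod 29) since 26·19 = 494 ≡ 1, so λ ≡ 19·19 ≡ 13.
  x = λ² - 11 - 11 = 169 - 22 ≡ 2; y = λ·(11 - 2) - 13 ≡ 17. → (2, 17)
2B = (2, 17).
Finally 4A + 2B:
(27, 5) + (2, 17). λ = (17 - 5)/(2 - 27) ≡ 12/4 mod 29. 4⁻¹ ≡ 22 (mod 29) since 4·22 = 88 ≡ 1, so λ ≡ 3.
  x = λ² - 27 - 2 = 9 - 29 ≡ 9; y = λ·(27 - 9) - 5 ≡ 20. → (9, 20)

(9, 20)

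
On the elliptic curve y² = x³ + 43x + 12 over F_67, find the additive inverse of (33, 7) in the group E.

(33, 60)

-(33, 7) = (33, -7 mod 67) = (33, 60).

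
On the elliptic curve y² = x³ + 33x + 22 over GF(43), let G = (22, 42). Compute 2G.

(13, 5)

tangent at (22, 42): λ = (3·22² + 33)/(2·42) ≡ 23/41. 41⁻¹ ≡ 21 (mod 43), so λ ≡ 23·21 ≡ 10.
  x = λ² - 22 - 22 = 100 - 44 ≡ 13; y = λ·(22 - 13) - 42 ≡ 5. → (13, 5)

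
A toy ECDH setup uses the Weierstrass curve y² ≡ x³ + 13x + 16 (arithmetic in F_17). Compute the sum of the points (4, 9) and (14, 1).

(4, 9) + (14, 1). λ = (1 - 9)/(14 - 4) ≡ 9/10 mod 17. 10⁻¹ ≡ 12 (mod 17), so λ ≡ 6.
  x = λ² - 4 - 14 = 36 - 18 ≡ 1; y = λ·(4 - 1) - 9 ≡ 9. → (1, 9)

(1, 9)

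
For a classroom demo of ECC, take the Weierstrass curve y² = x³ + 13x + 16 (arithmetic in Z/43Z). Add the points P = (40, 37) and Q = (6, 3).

(40, 37) + (6, 3). λ = (3 - 37)/(6 - 40) ≡ 9/9 mod 43. 9⁻¹ ≡ 24 (mod 43) since 9·24 = 216 ≡ 1, so λ ≡ 1.
  x = λ² - 40 - 6 = 1 - 46 ≡ 41; y = λ·(40 - 41) - 37 ≡ 5. → (41, 5)

(41, 5)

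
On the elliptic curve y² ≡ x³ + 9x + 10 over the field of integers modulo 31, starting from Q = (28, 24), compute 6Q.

Repeated addition: build up to 6Q.
2Q: tangent at (28, 24): λ = (3·28² + 9)/(2·24) ≡ 5/17. 17⁻¹ ≡ 11 (mod 31) since 17·11 = 187 ≡ 1, so λ ≡ 5·11 ≡ 24.
  x = λ² - 28 - 28 = 576 - 56 ≡ 24; y = λ·(28 - 24) - 24 ≡ 10. → (24, 10)
3Q: (24, 10) + (28, 24). λ = (24 - 10)/(28 - 24) ≡ 14/4 mod 31. 4⁻¹ ≡ 8 (mod 31), so λ ≡ 19.
  x = λ² - 24 - 28 = 361 - 52 ≡ 30; y = λ·(24 - 30) - 10 ≡ 0. → (30, 0)
4Q: (30, 0) + (28, 24). λ = (24 - 0)/(28 - 30) ≡ 24/29 mod 31. 29⁻¹ ≡ 15 (mod 31), so λ ≡ 19.
  x = λ² - 30 - 28 = 361 - 58 ≡ 24; y = λ·(30 - 24) - 0 ≡ 21. → (24, 21)
5Q: (24, 21) + (28, 24). λ = (24 - 21)/(28 - 24) ≡ 3/4 mod 31. 4⁻¹ ≡ 8 (mod 31), so λ ≡ 24.
  x = λ² - 24 - 28 = 576 - 52 ≡ 28; y = λ·(24 - 28) - 21 ≡ 7. → (28, 7)
6Q: (28, 7) + (28, 24): same x and y₁ ≡ -y₂, so the sum is ∞.

O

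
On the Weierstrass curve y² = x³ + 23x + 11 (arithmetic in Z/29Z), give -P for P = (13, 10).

(13, 19)

-(13, 10) = (13, -10 mod 29) = (13, 19).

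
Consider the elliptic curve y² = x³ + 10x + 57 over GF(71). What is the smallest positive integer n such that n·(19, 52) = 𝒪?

8

2P: tangent at (19, 52): λ = (3·19² + 10)/(2·52) ≡ 28/33. 33⁻¹ ≡ 28 (mod 71) since 33·28 = 924 ≡ 1, so λ ≡ 28·28 ≡ 3.
  x = λ² - 19 - 19 = 9 - 38 ≡ 42; y = λ·(19 - 42) - 52 ≡ 21. → (42, 21)
3P: (42, 21) + (19, 52). λ = (52 - 21)/(19 - 42) ≡ 31/48 mod 71. 48⁻¹ ≡ 37 (mod 71), so λ ≡ 11.
  x = λ² - 42 - 19 = 121 - 61 ≡ 60; y = λ·(42 - 60) - 21 ≡ 65. → (60, 65)
4P: (60, 65) + (19, 52). λ = (52 - 65)/(19 - 60) ≡ 58/30 mod 71. 30⁻¹ ≡ 45 (mod 71), so λ ≡ 54.
  x = λ² - 60 - 19 = 2916 - 79 ≡ 68; y = λ·(60 - 68) - 65 ≡ 0. → (68, 0)
5P: (68, 0) + (19, 52). λ = (52 - 0)/(19 - 68) ≡ 52/22 mod 71. 22⁻¹ ≡ 42 (mod 71), so λ ≡ 54.
  x = λ² - 68 - 19 = 2916 - 87 ≡ 60; y = λ·(68 - 60) - 0 ≡ 6. → (60, 6)
6P: (60, 6) + (19, 52). λ = (52 - 6)/(19 - 60) ≡ 46/30 mod 71. 30⁻¹ ≡ 45 (mod 71), so λ ≡ 11.
  x = λ² - 60 - 19 = 121 - 79 ≡ 42; y = λ·(60 - 42) - 6 ≡ 50. → (42, 50)
7P: (42, 50) + (19, 52). λ = (52 - 50)/(19 - 42) ≡ 2/48 mod 71. 48⁻¹ ≡ 37 (mod 71), so λ ≡ 3.
  x = λ² - 42 - 19 = 9 - 61 ≡ 19; y = λ·(42 - 19) - 50 ≡ 19. → (19, 19)
8P: (19, 19) + (19, 52): same x and y₁ ≡ -y₂, so the sum is 𝒪.
8P = 𝒪, so the order is 8.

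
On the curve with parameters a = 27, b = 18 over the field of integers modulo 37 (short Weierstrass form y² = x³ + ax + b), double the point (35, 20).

tangent at (35, 20): λ = (3·35² + 27)/(2·20) ≡ 2/3. 3⁻¹ ≡ 25 (mod 37), so λ ≡ 2·25 ≡ 13.
  x = λ² - 35 - 35 = 169 - 70 ≡ 25; y = λ·(35 - 25) - 20 ≡ 36. → (25, 36)

(25, 36)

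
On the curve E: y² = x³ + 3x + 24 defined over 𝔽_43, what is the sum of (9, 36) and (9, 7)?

The two points share x = 9 and their y-coordinates satisfy 36 + 7 ≡ 0 (mod 43), so they are inverses. Their sum is O.

O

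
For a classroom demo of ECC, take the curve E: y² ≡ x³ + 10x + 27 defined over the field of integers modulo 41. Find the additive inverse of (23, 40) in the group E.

(23, 1)

-(23, 40) = (23, -40 mod 41) = (23, 1).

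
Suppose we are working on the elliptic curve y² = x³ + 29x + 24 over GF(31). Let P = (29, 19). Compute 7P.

Repeated addition: build up to 7P.
2P: tangent at (29, 19): λ = (3·29² + 29)/(2·19) ≡ 10/7. 7⁻¹ ≡ 9 (mod 31), so λ ≡ 10·9 ≡ 28.
  x = λ² - 29 - 29 = 784 - 58 ≡ 13; y = λ·(29 - 13) - 19 ≡ 26. → (13, 26)
3P: (13, 26) + (29, 19). λ = (19 - 26)/(29 - 13) ≡ 24/16 mod 31. 16⁻¹ ≡ 2 (mod 31), so λ ≡ 17.
  x = λ² - 13 - 29 = 289 - 42 ≡ 30; y = λ·(13 - 30) - 26 ≡ 26. → (30, 26)
4P: (30, 26) + (29, 19). λ = (19 - 26)/(29 - 30) ≡ 24/30 mod 31. 30⁻¹ ≡ 30 (mod 31) since 30·30 = 900 ≡ 1, so λ ≡ 7.
  x = λ² - 30 - 29 = 49 - 59 ≡ 21; y = λ·(30 - 21) - 26 ≡ 6. → (21, 6)
5P: (21, 6) + (29, 19). λ = (19 - 6)/(29 - 21) ≡ 13/8 mod 31. 8⁻¹ ≡ 4 (mod 31) since 8·4 = 32 ≡ 1, so λ ≡ 21.
  x = λ² - 21 - 29 = 441 - 50 ≡ 19; y = λ·(21 - 19) - 6 ≡ 5. → (19, 5)
6P: (19, 5) + (29, 19). λ = (19 - 5)/(29 - 19) ≡ 14/10 mod 31. 10⁻¹ ≡ 28 (mod 31) since 10·28 = 280 ≡ 1, so λ ≡ 20.
  x = λ² - 19 - 29 = 400 - 48 ≡ 11; y = λ·(19 - 11) - 5 ≡ 0. → (11, 0)
7P: (11, 0) + (29, 19). λ = (19 - 0)/(29 - 11) ≡ 19/18 mod 31. 18⁻¹ ≡ 19 (mod 31) since 18·19 = 342 ≡ 1, so λ ≡ 20.
  x = λ² - 11 - 29 = 400 - 40 ≡ 19; y = λ·(11 - 19) - 0 ≡ 26. → (19, 26)

(19, 26)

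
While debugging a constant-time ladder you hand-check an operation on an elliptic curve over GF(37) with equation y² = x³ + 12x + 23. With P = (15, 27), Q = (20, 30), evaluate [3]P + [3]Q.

First 3P:
Repeated addition: build up to 3P.
2P: tangent at (15, 27): λ = (3·15² + 12)/(2·27) ≡ 21/17. 17⁻¹ ≡ 24 (mod 37) since 17·24 = 408 ≡ 1, so λ ≡ 21·24 ≡ 23.
  x = λ² - 15 - 15 = 529 - 30 ≡ 18; y = λ·(15 - 18) - 27 ≡ 15. → (18, 15)
3P: (18, 15) + (15, 27). λ = (27 - 15)/(15 - 18) ≡ 12/34 mod 37. 34⁻¹ ≡ 12 (mod 37), so λ ≡ 33.
  x = λ² - 18 - 15 = 1089 - 33 ≡ 20; y = λ·(18 - 20) - 15 ≡ 30. → (20, 30)
3P = (20, 30).
Next 3Q:
Repeated addition: build up to 3Q.
2Q: tangent at (20, 30): λ = (3·20² + 12)/(2·30) ≡ 28/23. 23⁻¹ ≡ 29 (mod 37) since 23·29 = 667 ≡ 1, so λ ≡ 28·29 ≡ 35.
  x = λ² - 20 - 20 = 1225 - 40 ≡ 1; y = λ·(20 - 1) - 30 ≡ 6. → (1, 6)
3Q: (1, 6) + (20, 30). λ = (30 - 6)/(20 - 1) ≡ 24/19 mod 37. 19⁻¹ ≡ 2 (mod 37), so λ ≡ 11.
  x = λ² - 1 - 20 = 121 - 21 ≡ 26; y = λ·(1 - 26) - 6 ≡ 15. → (26, 15)
3Q = (26, 15).
Finally 3P + 3Q:
(20, 30) + (26, 15). λ = (15 - 30)/(26 - 20) ≡ 22/6 mod 37. 6⁻¹ ≡ 31 (mod 37) since 6·31 = 186 ≡ 1, so λ ≡ 16.
  x = λ² - 20 - 26 = 256 - 46 ≡ 25; y = λ·(20 - 25) - 30 ≡ 1. → (25, 1)

(25, 1)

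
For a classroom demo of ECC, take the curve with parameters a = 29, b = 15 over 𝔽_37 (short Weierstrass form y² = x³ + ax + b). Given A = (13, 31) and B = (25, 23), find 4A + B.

(26, 17)

First 4A:
Double-and-add on 4 = (100)₂. Start with A = (13, 31) for the leading 1-bit.
double: tangent at (13, 31): λ = (3·13² + 29)/(2·31) ≡ 18/25. 25⁻¹ ≡ 3 (mod 37), so λ ≡ 18·3 ≡ 17.
  x = λ² - 13 - 13 = 289 - 26 ≡ 4; y = λ·(13 - 4) - 31 ≡ 11. → (4, 11)
double: tangent at (4, 11): λ = (3·4² + 29)/(2·11) ≡ 3/22. 22⁻¹ ≡ 32 (mod 37), so λ ≡ 3·32 ≡ 22.
  x = λ² - 4 - 4 = 484 - 8 ≡ 32; y = λ·(4 - 32) - 11 ≡ 2. → (32, 2)
4A = (32, 2).
Finally 4A + B:
(32, 2) + (25, 23). λ = (23 - 2)/(25 - 32) ≡ 21/30 mod 37. 30⁻¹ ≡ 21 (mod 37) since 30·21 = 630 ≡ 1, so λ ≡ 34.
  x = λ² - 32 - 25 = 1156 - 57 ≡ 26; y = λ·(32 - 26) - 2 ≡ 17. → (26, 17)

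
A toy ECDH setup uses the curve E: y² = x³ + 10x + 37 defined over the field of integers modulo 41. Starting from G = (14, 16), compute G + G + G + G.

Double-and-add on 4 = (100)₂. Start with G = (14, 16) for the leading 1-bit.
double: tangent at (14, 16): λ = (3·14² + 10)/(2·16) ≡ 24/32. 32⁻¹ ≡ 9 (mod 41), so λ ≡ 24·9 ≡ 11.
  x = λ² - 14 - 14 = 121 - 28 ≡ 11; y = λ·(14 - 11) - 16 ≡ 17. → (11, 17)
double: tangent at (11, 17): λ = (3·11² + 10)/(2·17) ≡ 4/34. 34⁻¹ ≡ 35 (mod 41) since 34·35 = 1190 ≡ 1, so λ ≡ 4·35 ≡ 17.
  x = λ² - 11 - 11 = 289 - 22 ≡ 21; y = λ·(11 - 21) - 17 ≡ 18. → (21, 18)

(21, 18)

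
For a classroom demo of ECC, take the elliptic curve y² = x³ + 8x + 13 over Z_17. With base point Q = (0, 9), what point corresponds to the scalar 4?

Repeated addition: build up to 4Q.
2Q: tangent at (0, 9): λ = (3·0² + 8)/(2·9) ≡ 8/1. 1⁻¹ ≡ 1 (mod 17) since 1·1 = 1 ≡ 1, so λ ≡ 8·1 ≡ 8.
  x = λ² - 0 - 0 = 64 - 0 ≡ 13; y = λ·(0 - 13) - 9 ≡ 6. → (13, 6)
3Q: (13, 6) + (0, 9). λ = (9 - 6)/(0 - 13) ≡ 3/4 mod 17. 4⁻¹ ≡ 13 (mod 17), so λ ≡ 5.
  x = λ² - 13 - 0 = 25 - 13 ≡ 12; y = λ·(13 - 12) - 6 ≡ 16. → (12, 16)
4Q: (12, 16) + (0, 9). λ = (9 - 16)/(0 - 12) ≡ 10/5 mod 17. 5⁻¹ ≡ 7 (mod 17), so λ ≡ 2.
  x = λ² - 12 - 0 = 4 - 12 ≡ 9; y = λ·(12 - 9) - 16 ≡ 7. → (9, 7)

(9, 7)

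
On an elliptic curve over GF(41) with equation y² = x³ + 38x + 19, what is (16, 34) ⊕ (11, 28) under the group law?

(16, 34) + (11, 28). λ = (28 - 34)/(11 - 16) ≡ 35/36 mod 41. 36⁻¹ ≡ 8 (mod 41), so λ ≡ 34.
  x = λ² - 16 - 11 = 1156 - 27 ≡ 22; y = λ·(16 - 22) - 34 ≡ 8. → (22, 8)

(22, 8)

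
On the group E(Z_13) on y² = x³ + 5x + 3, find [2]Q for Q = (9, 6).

(9, 7)

tangent at (9, 6): λ = (3·9² + 5)/(2·6) ≡ 1/12. 12⁻¹ ≡ 12 (mod 13), so λ ≡ 1·12 ≡ 12.
  x = λ² - 9 - 9 = 144 - 18 ≡ 9; y = λ·(9 - 9) - 6 ≡ 7. → (9, 7)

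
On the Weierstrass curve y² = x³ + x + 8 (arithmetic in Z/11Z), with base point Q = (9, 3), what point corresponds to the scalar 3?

O

Repeated addition: build up to 3Q.
2Q: tangent at (9, 3): λ = (3·9² + 1)/(2·3) ≡ 2/6. 6⁻¹ ≡ 2 (mod 11), so λ ≡ 2·2 ≡ 4.
  x = λ² - 9 - 9 = 16 - 18 ≡ 9; y = λ·(9 - 9) - 3 ≡ 8. → (9, 8)
3Q: (9, 8) + (9, 3): same x and y₁ ≡ -y₂, so the sum is the point at infinity.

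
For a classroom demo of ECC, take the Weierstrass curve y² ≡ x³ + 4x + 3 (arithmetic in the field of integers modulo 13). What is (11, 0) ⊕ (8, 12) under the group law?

(10, 9)

(11, 0) + (8, 12). λ = (12 - 0)/(8 - 11) ≡ 12/10 mod 13. 10⁻¹ ≡ 4 (mod 13) since 10·4 = 40 ≡ 1, so λ ≡ 9.
  x = λ² - 11 - 8 = 81 - 19 ≡ 10; y = λ·(11 - 10) - 0 ≡ 9. → (10, 9)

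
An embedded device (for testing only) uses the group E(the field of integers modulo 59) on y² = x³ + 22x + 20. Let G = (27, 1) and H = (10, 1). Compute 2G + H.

(55, 35)

First 2G:
Repeated addition: build up to 2G.
2G: tangent at (27, 1): λ = (3·27² + 22)/(2·1) ≡ 26/2. 2⁻¹ ≡ 30 (mod 59), so λ ≡ 26·30 ≡ 13.
  x = λ² - 27 - 27 = 169 - 54 ≡ 56; y = λ·(27 - 56) - 1 ≡ 35. → (56, 35)
2G = (56, 35).
Finally 2G + H:
(56, 35) + (10, 1). λ = (1 - 35)/(10 - 56) ≡ 25/13 mod 59. 13⁻¹ ≡ 50 (mod 59), so λ ≡ 11.
  x = λ² - 56 - 10 = 121 - 66 ≡ 55; y = λ·(56 - 55) - 35 ≡ 35. → (55, 35)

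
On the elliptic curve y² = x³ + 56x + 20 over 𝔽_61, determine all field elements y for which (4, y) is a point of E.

x³ + 56x + 20 = 308 ≡ 3 (mod 61).
Square roots of 3 mod 61: 8 and 53 (since 8² = 64 ≡ 3).

8, 53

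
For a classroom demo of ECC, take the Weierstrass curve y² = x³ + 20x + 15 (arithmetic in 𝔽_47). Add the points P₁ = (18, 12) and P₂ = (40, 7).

(21, 25)

(18, 12) + (40, 7). λ = (7 - 12)/(40 - 18) ≡ 42/22 mod 47. 22⁻¹ ≡ 15 (mod 47) since 22·15 = 330 ≡ 1, so λ ≡ 19.
  x = λ² - 18 - 40 = 361 - 58 ≡ 21; y = λ·(18 - 21) - 12 ≡ 25. → (21, 25)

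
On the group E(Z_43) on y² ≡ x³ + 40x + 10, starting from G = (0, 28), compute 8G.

(39, 42)

Double-and-add on 8 = (1000)₂. Start with G = (0, 28) for the leading 1-bit.
double: tangent at (0, 28): λ = (3·0² + 40)/(2·28) ≡ 40/13. 13⁻¹ ≡ 10 (mod 43) since 13·10 = 130 ≡ 1, so λ ≡ 40·10 ≡ 13.
  x = λ² - 0 - 0 = 169 - 0 ≡ 40; y = λ·(0 - 40) - 28 ≡ 11. → (40, 11)
double: tangent at (40, 11): λ = (3·40² + 40)/(2·11) ≡ 24/22. 22⁻¹ ≡ 2 (mod 43) since 22·2 = 44 ≡ 1, so λ ≡ 24·2 ≡ 5.
  x = λ² - 40 - 40 = 25 - 80 ≡ 31; y = λ·(40 - 31) - 11 ≡ 34. → (31, 34)
double: tangent at (31, 34): λ = (3·31² + 40)/(2·34) ≡ 42/25. 25⁻¹ ≡ 31 (mod 43), so λ ≡ 42·31 ≡ 12.
  x = λ² - 31 - 31 = 144 - 62 ≡ 39; y = λ·(31 - 39) - 34 ≡ 42. → (39, 42)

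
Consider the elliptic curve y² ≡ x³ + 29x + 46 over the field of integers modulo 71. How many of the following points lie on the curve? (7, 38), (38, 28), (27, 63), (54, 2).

2

(7, 38): 38² ≡ 24, rhs ≡ 24 → on.
(38, 28): 28² ≡ 3, rhs ≡ 1 → off.
(27, 63): 63² ≡ 64, rhs ≡ 64 → on.
(54, 2): 2² ≡ 4, rhs ≡ 36 → off.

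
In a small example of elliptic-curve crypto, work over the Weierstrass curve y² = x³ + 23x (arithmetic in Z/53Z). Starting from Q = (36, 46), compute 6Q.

(6, 6)

Double-and-add on 6 = (110)₂. Start with Q = (36, 46) for the leading 1-bit.
double: tangent at (36, 46): λ = (3·36² + 23)/(2·46) ≡ 42/39. 39⁻¹ ≡ 34 (mod 53) since 39·34 = 1326 ≡ 1, so λ ≡ 42·34 ≡ 50.
  x = λ² - 36 - 36 = 2500 - 72 ≡ 43; y = λ·(36 - 43) - 46 ≡ 28. → (43, 28)
add Q: (43, 28) + (36, 46). λ = (46 - 28)/(36 - 43) ≡ 18/46 mod 53. 46⁻¹ ≡ 15 (mod 53) since 46·15 = 690 ≡ 1, so λ ≡ 5.
  x = λ² - 43 - 36 = 25 - 79 ≡ 52; y = λ·(43 - 52) - 28 ≡ 33. → (52, 33)
double: tangent at (52, 33): λ = (3·52² + 23)/(2·33) ≡ 26/13. 13⁻¹ ≡ 49 (mod 53) since 13·49 = 637 ≡ 1, so λ ≡ 26·49 ≡ 2.
  x = λ² - 52 - 52 = 4 - 104 ≡ 6; y = λ·(52 - 6) - 33 ≡ 6. → (6, 6)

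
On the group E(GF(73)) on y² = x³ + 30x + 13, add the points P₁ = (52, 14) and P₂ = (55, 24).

(52, 14) + (55, 24). λ = (24 - 14)/(55 - 52) ≡ 10/3 mod 73. 3⁻¹ ≡ 49 (mod 73), so λ ≡ 52.
  x = λ² - 52 - 55 = 2704 - 107 ≡ 42; y = λ·(52 - 42) - 14 ≡ 68. → (42, 68)

(42, 68)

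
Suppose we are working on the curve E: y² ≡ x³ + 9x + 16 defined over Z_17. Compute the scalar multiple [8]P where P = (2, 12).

Double-and-add on 8 = (1000)₂. Start with P = (2, 12) for the leading 1-bit.
double: tangent at (2, 12): λ = (3·2² + 9)/(2·12) ≡ 4/7. 7⁻¹ ≡ 5 (mod 17), so λ ≡ 4·5 ≡ 3.
  x = λ² - 2 - 2 = 9 - 4 ≡ 5; y = λ·(2 - 5) - 12 ≡ 13. → (5, 13)
double: tangent at (5, 13): λ = (3·5² + 9)/(2·13) ≡ 16/9. 9⁻¹ ≡ 2 (mod 17) since 9·2 = 18 ≡ 1, so λ ≡ 16·2 ≡ 15.
  x = λ² - 5 - 5 = 225 - 10 ≡ 11; y = λ·(5 - 11) - 13 ≡ 16. → (11, 16)
double: tangent at (11, 16): λ = (3·11² + 9)/(2·16) ≡ 15/15. 15⁻¹ ≡ 8 (mod 17) since 15·8 = 120 ≡ 1, so λ ≡ 15·8 ≡ 1.
  x = λ² - 11 - 11 = 1 - 22 ≡ 13; y = λ·(11 - 13) - 16 ≡ 16. → (13, 16)

(13, 16)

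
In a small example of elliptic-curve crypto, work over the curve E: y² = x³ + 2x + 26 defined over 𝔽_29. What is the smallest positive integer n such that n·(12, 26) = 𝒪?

4

2P: tangent at (12, 26): λ = (3·12² + 2)/(2·26) ≡ 28/23. 23⁻¹ ≡ 24 (mod 29), so λ ≡ 28·24 ≡ 5.
  x = λ² - 12 - 12 = 25 - 24 ≡ 1; y = λ·(12 - 1) - 26 ≡ 0. → (1, 0)
3P: (1, 0) + (12, 26). λ = (26 - 0)/(12 - 1) ≡ 26/11 mod 29. 11⁻¹ ≡ 8 (mod 29) since 11·8 = 88 ≡ 1, so λ ≡ 5.
  x = λ² - 1 - 12 = 25 - 13 ≡ 12; y = λ·(1 - 12) - 0 ≡ 3. → (12, 3)
4P: (12, 3) + (12, 26): same x and y₁ ≡ -y₂, so the sum is 𝒪.
4P = 𝒪, so the order is 4.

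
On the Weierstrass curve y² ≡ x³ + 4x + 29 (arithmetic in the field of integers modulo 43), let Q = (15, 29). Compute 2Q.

(34, 34)

tangent at (15, 29): λ = (3·15² + 4)/(2·29) ≡ 34/15. 15⁻¹ ≡ 23 (mod 43) since 15·23 = 345 ≡ 1, so λ ≡ 34·23 ≡ 8.
  x = λ² - 15 - 15 = 64 - 30 ≡ 34; y = λ·(15 - 34) - 29 ≡ 34. → (34, 34)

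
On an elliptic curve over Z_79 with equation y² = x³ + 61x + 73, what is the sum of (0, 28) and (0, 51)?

O

The two points share x = 0 and their y-coordinates satisfy 28 + 51 ≡ 0 (mod 79), so they are inverses. Their sum is ∞.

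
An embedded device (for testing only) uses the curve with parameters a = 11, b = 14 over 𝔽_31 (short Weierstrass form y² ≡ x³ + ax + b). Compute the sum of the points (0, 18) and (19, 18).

(0, 18) + (19, 18). λ = (18 - 18)/(19 - 0) ≡ 0/19 mod 31. 19⁻¹ ≡ 18 (mod 31), so λ ≡ 0.
  x = λ² - 0 - 19 = 0 - 19 ≡ 12; y = λ·(0 - 12) - 18 ≡ 13. → (12, 13)

(12, 13)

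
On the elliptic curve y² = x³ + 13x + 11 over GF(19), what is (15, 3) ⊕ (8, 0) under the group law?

(2, 8)

(15, 3) + (8, 0). λ = (0 - 3)/(8 - 15) ≡ 16/12 mod 19. 12⁻¹ ≡ 8 (mod 19) since 12·8 = 96 ≡ 1, so λ ≡ 14.
  x = λ² - 15 - 8 = 196 - 23 ≡ 2; y = λ·(15 - 2) - 3 ≡ 8. → (2, 8)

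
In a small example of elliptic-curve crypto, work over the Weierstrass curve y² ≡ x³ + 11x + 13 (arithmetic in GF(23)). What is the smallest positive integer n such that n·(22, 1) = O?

7

2P: tangent at (22, 1): λ = (3·22² + 11)/(2·1) ≡ 14/2. 2⁻¹ ≡ 12 (mod 23), so λ ≡ 14·12 ≡ 7.
  x = λ² - 22 - 22 = 49 - 44 ≡ 5; y = λ·(22 - 5) - 1 ≡ 3. → (5, 3)
3P: (5, 3) + (22, 1). λ = (1 - 3)/(22 - 5) ≡ 21/17 mod 23. 17⁻¹ ≡ 19 (mod 23), so λ ≡ 8.
  x = λ² - 5 - 22 = 64 - 27 ≡ 14; y = λ·(5 - 14) - 3 ≡ 17. → (14, 17)
4P: (14, 17) + (22, 1). λ = (1 - 17)/(22 - 14) ≡ 7/8 mod 23. 8⁻¹ ≡ 3 (mod 23) since 8·3 = 24 ≡ 1, so λ ≡ 21.
  x = λ² - 14 - 22 = 441 - 36 ≡ 14; y = λ·(14 - 14) - 17 ≡ 6. → (14, 6)
5P: (14, 6) + (22, 1). λ = (1 - 6)/(22 - 14) ≡ 18/8 mod 23. 8⁻¹ ≡ 3 (mod 23) since 8·3 = 24 ≡ 1, so λ ≡ 8.
  x = λ² - 14 - 22 = 64 - 36 ≡ 5; y = λ·(14 - 5) - 6 ≡ 20. → (5, 20)
6P: (5, 20) + (22, 1). λ = (1 - 20)/(22 - 5) ≡ 4/17 mod 23. 17⁻¹ ≡ 19 (mod 23) since 17·19 = 323 ≡ 1, so λ ≡ 7.
  x = λ² - 5 - 22 = 49 - 27 ≡ 22; y = λ·(5 - 22) - 20 ≡ 22. → (22, 22)
7P: (22, 22) + (22, 1): same x and y₁ ≡ -y₂, so the sum is O.
7P = O, so the order is 7.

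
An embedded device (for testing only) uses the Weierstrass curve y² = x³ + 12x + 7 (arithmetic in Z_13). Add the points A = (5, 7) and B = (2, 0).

(10, 3)

(5, 7) + (2, 0). λ = (0 - 7)/(2 - 5) ≡ 6/10 mod 13. 10⁻¹ ≡ 4 (mod 13) since 10·4 = 40 ≡ 1, so λ ≡ 11.
  x = λ² - 5 - 2 = 121 - 7 ≡ 10; y = λ·(5 - 10) - 7 ≡ 3. → (10, 3)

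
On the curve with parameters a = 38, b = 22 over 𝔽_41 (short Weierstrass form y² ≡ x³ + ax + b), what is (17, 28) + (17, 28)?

(30, 35)

tangent at (17, 28): λ = (3·17² + 38)/(2·28) ≡ 3/15. 15⁻¹ ≡ 11 (mod 41), so λ ≡ 3·11 ≡ 33.
  x = λ² - 17 - 17 = 1089 - 34 ≡ 30; y = λ·(17 - 30) - 28 ≡ 35. → (30, 35)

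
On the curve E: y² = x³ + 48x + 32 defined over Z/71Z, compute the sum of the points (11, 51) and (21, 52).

(17, 62)

(11, 51) + (21, 52). λ = (52 - 51)/(21 - 11) ≡ 1/10 mod 71. 10⁻¹ ≡ 64 (mod 71), so λ ≡ 64.
  x = λ² - 11 - 21 = 4096 - 32 ≡ 17; y = λ·(11 - 17) - 51 ≡ 62. → (17, 62)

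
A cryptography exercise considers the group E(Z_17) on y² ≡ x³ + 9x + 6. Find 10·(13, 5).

Write G = (13, 5).
Repeated addition: build up to 10G.
2G: tangent at (13, 5): λ = (3·13² + 9)/(2·5) ≡ 6/10. 10⁻¹ ≡ 12 (mod 17), so λ ≡ 6·12 ≡ 4.
  x = λ² - 13 - 13 = 16 - 26 ≡ 7; y = λ·(13 - 7) - 5 ≡ 2. → (7, 2)
3G: (7, 2) + (13, 5). λ = (5 - 2)/(13 - 7) ≡ 3/6 mod 17. 6⁻¹ ≡ 3 (mod 17), so λ ≡ 9.
  x = λ² - 7 - 13 = 81 - 20 ≡ 10; y = λ·(7 - 10) - 2 ≡ 5. → (10, 5)
4G: (10, 5) + (13, 5). λ = (5 - 5)/(13 - 10) ≡ 0/3 mod 17. 3⁻¹ ≡ 6 (mod 17) since 3·6 = 18 ≡ 1, so λ ≡ 0.
  x = λ² - 10 - 13 = 0 - 23 ≡ 11; y = λ·(10 - 11) - 5 ≡ 12. → (11, 12)
5G: (11, 12) + (13, 5). λ = (5 - 12)/(13 - 11) ≡ 10/2 mod 17. 2⁻¹ ≡ 9 (mod 17), so λ ≡ 5.
  x = λ² - 11 - 13 = 25 - 24 ≡ 1; y = λ·(11 - 1) - 12 ≡ 4. → (1, 4)
6G: (1, 4) + (13, 5). λ = (5 - 4)/(13 - 1) ≡ 1/12 mod 17. 12⁻¹ ≡ 10 (mod 17), so λ ≡ 10.
  x = λ² - 1 - 13 = 100 - 14 ≡ 1; y = λ·(1 - 1) - 4 ≡ 13. → (1, 13)
7G: (1, 13) + (13, 5). λ = (5 - 13)/(13 - 1) ≡ 9/12 mod 17. 12⁻¹ ≡ 10 (mod 17) since 12·10 = 120 ≡ 1, so λ ≡ 5.
  x = λ² - 1 - 13 = 25 - 14 ≡ 11; y = λ·(1 - 11) - 13 ≡ 5. → (11, 5)
8G: (11, 5) + (13, 5). λ = (5 - 5)/(13 - 11) ≡ 0/2 mod 17. 2⁻¹ ≡ 9 (mod 17), so λ ≡ 0.
  x = λ² - 11 - 13 = 0 - 24 ≡ 10; y = λ·(11 - 10) - 5 ≡ 12. → (10, 12)
9G: (10, 12) + (13, 5). λ = (5 - 12)/(13 - 10) ≡ 10/3 mod 17. 3⁻¹ ≡ 6 (mod 17), so λ ≡ 9.
  x = λ² - 10 - 13 = 81 - 23 ≡ 7; y = λ·(10 - 7) - 12 ≡ 15. → (7, 15)
10G: (7, 15) + (13, 5). λ = (5 - 15)/(13 - 7) ≡ 7/6 mod 17. 6⁻¹ ≡ 3 (mod 17) since 6·3 = 18 ≡ 1, so λ ≡ 4.
  x = λ² - 7 - 13 = 16 - 20 ≡ 13; y = λ·(7 - 13) - 15 ≡ 12. → (13, 12)

(13, 12)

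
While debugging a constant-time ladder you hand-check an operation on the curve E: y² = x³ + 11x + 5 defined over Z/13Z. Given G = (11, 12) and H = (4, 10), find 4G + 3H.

First 4G:
Repeated addition: build up to 4G.
2G: tangent at (11, 12): λ = (3·11² + 11)/(2·12) ≡ 10/11. 11⁻¹ ≡ 6 (mod 13), so λ ≡ 10·6 ≡ 8.
  x = λ² - 11 - 11 = 64 - 22 ≡ 3; y = λ·(11 - 3) - 12 ≡ 0. → (3, 0)
3G: (3, 0) + (11, 12). λ = (12 - 0)/(11 - 3) ≡ 12/8 mod 13. 8⁻¹ ≡ 5 (mod 13), so λ ≡ 8.
  x = λ² - 3 - 11 = 64 - 14 ≡ 11; y = λ·(3 - 11) - 0 ≡ 1. → (11, 1)
4G: (11, 1) + (11, 12): same x and y₁ ≡ -y₂, so the sum is the point at infinity.
4G = the point at infinity.
Next 3H:
Repeated addition: build up to 3H.
2H: tangent at (4, 10): λ = (3·4² + 11)/(2·10) ≡ 7/7. 7⁻¹ ≡ 2 (mod 13), so λ ≡ 7·2 ≡ 1.
  x = λ² - 4 - 4 = 1 - 8 ≡ 6; y = λ·(4 - 6) - 10 ≡ 1. → (6, 1)
3H: (6, 1) + (4, 10). λ = (10 - 1)/(4 - 6) ≡ 9/11 mod 13. 11⁻¹ ≡ 6 (mod 13), so λ ≡ 2.
  x = λ² - 6 - 4 = 4 - 10 ≡ 7; y = λ·(6 - 7) - 1 ≡ 10. → (7, 10)
3H = (7, 10).
Finally 4G + 3H:
the point at infinity + (7, 10) = (7, 10) (identity).

(7, 10)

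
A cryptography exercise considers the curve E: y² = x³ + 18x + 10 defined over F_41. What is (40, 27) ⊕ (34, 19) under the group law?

(40, 27) + (34, 19). λ = (19 - 27)/(34 - 40) ≡ 33/35 mod 41. 35⁻¹ ≡ 34 (mod 41), so λ ≡ 15.
  x = λ² - 40 - 34 = 225 - 74 ≡ 28; y = λ·(40 - 28) - 27 ≡ 30. → (28, 30)

(28, 30)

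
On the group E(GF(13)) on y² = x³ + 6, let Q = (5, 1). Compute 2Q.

(2, 1)

tangent at (5, 1): λ = (3·5² + 0)/(2·1) ≡ 10/2. 2⁻¹ ≡ 7 (mod 13) since 2·7 = 14 ≡ 1, so λ ≡ 10·7 ≡ 5.
  x = λ² - 5 - 5 = 25 - 10 ≡ 2; y = λ·(5 - 2) - 1 ≡ 1. → (2, 1)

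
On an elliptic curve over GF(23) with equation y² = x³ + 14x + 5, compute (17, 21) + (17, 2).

O

The two points share x = 17 and their y-coordinates satisfy 21 + 2 ≡ 0 (mod 23), so they are inverses. Their sum is O.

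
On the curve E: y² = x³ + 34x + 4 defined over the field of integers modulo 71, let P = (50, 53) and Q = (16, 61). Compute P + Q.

(65, 9)

(50, 53) + (16, 61). λ = (61 - 53)/(16 - 50) ≡ 8/37 mod 71. 37⁻¹ ≡ 48 (mod 71), so λ ≡ 29.
  x = λ² - 50 - 16 = 841 - 66 ≡ 65; y = λ·(50 - 65) - 53 ≡ 9. → (65, 9)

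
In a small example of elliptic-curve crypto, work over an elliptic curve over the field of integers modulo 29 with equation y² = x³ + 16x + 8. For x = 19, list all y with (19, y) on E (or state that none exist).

x³ + 16x + 8 = 7171 ≡ 8 (mod 29).
8 is a non-residue mod 29; no y exists.

none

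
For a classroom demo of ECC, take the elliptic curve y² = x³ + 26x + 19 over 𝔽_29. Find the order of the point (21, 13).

4

2P: tangent at (21, 13): λ = (3·21² + 26)/(2·13) ≡ 15/26. 26⁻¹ ≡ 19 (mod 29), so λ ≡ 15·19 ≡ 24.
  x = λ² - 21 - 21 = 576 - 42 ≡ 12; y = λ·(21 - 12) - 13 ≡ 0. → (12, 0)
3P: (12, 0) + (21, 13). λ = (13 - 0)/(21 - 12) ≡ 13/9 mod 29. 9⁻¹ ≡ 13 (mod 29) since 9·13 = 117 ≡ 1, so λ ≡ 24.
  x = λ² - 12 - 21 = 576 - 33 ≡ 21; y = λ·(12 - 21) - 0 ≡ 16. → (21, 16)
4P: (21, 16) + (21, 13): same x and y₁ ≡ -y₂, so the sum is O.
4P = O, so the order is 4.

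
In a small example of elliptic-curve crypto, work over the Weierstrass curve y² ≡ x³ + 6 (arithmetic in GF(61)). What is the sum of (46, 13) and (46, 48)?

O

The two points share x = 46 and their y-coordinates satisfy 13 + 48 ≡ 0 (mod 61), so they are inverses. Their sum is O.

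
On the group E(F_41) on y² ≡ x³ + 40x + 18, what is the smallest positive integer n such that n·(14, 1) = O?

10

2P: tangent at (14, 1): λ = (3·14² + 40)/(2·1) ≡ 13/2. 2⁻¹ ≡ 21 (mod 41) since 2·21 = 42 ≡ 1, so λ ≡ 13·21 ≡ 27.
  x = λ² - 14 - 14 = 729 - 28 ≡ 4; y = λ·(14 - 4) - 1 ≡ 23. → (4, 23)
3P: (4, 23) + (14, 1). λ = (1 - 23)/(14 - 4) ≡ 19/10 mod 41. 10⁻¹ ≡ 37 (mod 41) since 10·37 = 370 ≡ 1, so λ ≡ 6.
  x = λ² - 4 - 14 = 36 - 18 ≡ 18; y = λ·(4 - 18) - 23 ≡ 16. → (18, 16)
4P: (18, 16) + (14, 1). λ = (1 - 16)/(14 - 18) ≡ 26/37 mod 41. 37⁻¹ ≡ 10 (mod 41), so λ ≡ 14.
  x = λ² - 18 - 14 = 196 - 32 ≡ 0; y = λ·(18 - 0) - 16 ≡ 31. → (0, 31)
5P: (0, 31) + (14, 1). λ = (1 - 31)/(14 - 0) ≡ 11/14 mod 41. 14⁻¹ ≡ 3 (mod 41) since 14·3 = 42 ≡ 1, so λ ≡ 33.
  x = λ² - 0 - 14 = 1089 - 14 ≡ 9; y = λ·(0 - 9) - 31 ≡ 0. → (9, 0)
6P: (9, 0) + (14, 1). λ = (1 - 0)/(14 - 9) ≡ 1/5 mod 41. 5⁻¹ ≡ 33 (mod 41) since 5·33 = 165 ≡ 1, so λ ≡ 33.
  x = λ² - 9 - 14 = 1089 - 23 ≡ 0; y = λ·(9 - 0) - 0 ≡ 10. → (0, 10)
7P: (0, 10) + (14, 1). λ = (1 - 10)/(14 - 0) ≡ 32/14 mod 41. 14⁻¹ ≡ 3 (mod 41), so λ ≡ 14.
  x = λ² - 0 - 14 = 196 - 14 ≡ 18; y = λ·(0 - 18) - 10 ≡ 25. → (18, 25)
8P: (18, 25) + (14, 1). λ = (1 - 25)/(14 - 18) ≡ 17/37 mod 41. 37⁻¹ ≡ 10 (mod 41) since 37·10 = 370 ≡ 1, so λ ≡ 6.
  x = λ² - 18 - 14 = 36 - 32 ≡ 4; y = λ·(18 - 4) - 25 ≡ 18. → (4, 18)
9P: (4, 18) + (14, 1). λ = (1 - 18)/(14 - 4) ≡ 24/10 mod 41. 10⁻¹ ≡ 37 (mod 41), so λ ≡ 27.
  x = λ² - 4 - 14 = 729 - 18 ≡ 14; y = λ·(4 - 14) - 18 ≡ 40. → (14, 40)
10P: (14, 40) + (14, 1): same x and y₁ ≡ -y₂, so the sum is O.
10P = O, so the order is 10.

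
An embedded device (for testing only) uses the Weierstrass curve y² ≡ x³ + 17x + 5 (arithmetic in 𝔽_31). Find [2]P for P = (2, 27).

(29, 5)

tangent at (2, 27): λ = (3·2² + 17)/(2·27) ≡ 29/23. 23⁻¹ ≡ 27 (mod 31), so λ ≡ 29·27 ≡ 8.
  x = λ² - 2 - 2 = 64 - 4 ≡ 29; y = λ·(2 - 29) - 27 ≡ 5. → (29, 5)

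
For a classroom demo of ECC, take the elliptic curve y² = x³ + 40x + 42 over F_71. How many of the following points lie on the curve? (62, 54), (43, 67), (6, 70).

1

(62, 54): 54² ≡ 5, rhs ≡ 18 → off.
(43, 67): 67² ≡ 16, rhs ≡ 45 → off.
(6, 70): 70² ≡ 1, rhs ≡ 1 → on.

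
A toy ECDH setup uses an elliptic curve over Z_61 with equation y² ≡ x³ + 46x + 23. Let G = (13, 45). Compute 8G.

(10, 18)

Double-and-add on 8 = (1000)₂. Start with G = (13, 45) for the leading 1-bit.
double: tangent at (13, 45): λ = (3·13² + 46)/(2·45) ≡ 4/29. 29⁻¹ ≡ 40 (mod 61), so λ ≡ 4·40 ≡ 38.
  x = λ² - 13 - 13 = 1444 - 26 ≡ 15; y = λ·(13 - 15) - 45 ≡ 1. → (15, 1)
double: tangent at (15, 1): λ = (3·15² + 46)/(2·1) ≡ 50/2. 2⁻¹ ≡ 31 (mod 61), so λ ≡ 50·31 ≡ 25.
  x = λ² - 15 - 15 = 625 - 30 ≡ 46; y = λ·(15 - 46) - 1 ≡ 17. → (46, 17)
double: tangent at (46, 17): λ = (3·46² + 46)/(2·17) ≡ 50/34. 34⁻¹ ≡ 9 (mod 61) since 34·9 = 306 ≡ 1, so λ ≡ 50·9 ≡ 23.
  x = λ² - 46 - 46 = 529 - 92 ≡ 10; y = λ·(46 - 10) - 17 ≡ 18. → (10, 18)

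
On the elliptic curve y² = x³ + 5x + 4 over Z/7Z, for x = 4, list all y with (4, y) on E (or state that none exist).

x³ + 5x + 4 = 88 ≡ 4 (mod 7).
Square roots of 4 mod 7: 2 and 5 (since 2² = 4 ≡ 4).

2, 5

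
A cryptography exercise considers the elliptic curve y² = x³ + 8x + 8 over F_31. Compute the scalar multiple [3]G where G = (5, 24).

Repeated addition: build up to 3G.
2G: tangent at (5, 24): λ = (3·5² + 8)/(2·24) ≡ 21/17. 17⁻¹ ≡ 11 (mod 31) since 17·11 = 187 ≡ 1, so λ ≡ 21·11 ≡ 14.
  x = λ² - 5 - 5 = 196 - 10 ≡ 0; y = λ·(5 - 0) - 24 ≡ 15. → (0, 15)
3G: (0, 15) + (5, 24). λ = (24 - 15)/(5 - 0) ≡ 9/5 mod 31. 5⁻¹ ≡ 25 (mod 31), so λ ≡ 8.
  x = λ² - 0 - 5 = 64 - 5 ≡ 28; y = λ·(0 - 28) - 15 ≡ 9. → (28, 9)

(28, 9)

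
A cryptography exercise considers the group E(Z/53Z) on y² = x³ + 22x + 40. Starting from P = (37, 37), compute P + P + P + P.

Repeated addition: build up to 4P.
2P: tangent at (37, 37): λ = (3·37² + 22)/(2·37) ≡ 48/21. 21⁻¹ ≡ 48 (mod 53) since 21·48 = 1008 ≡ 1, so λ ≡ 48·48 ≡ 25.
  x = λ² - 37 - 37 = 625 - 74 ≡ 21; y = λ·(37 - 21) - 37 ≡ 45. → (21, 45)
3P: (21, 45) + (37, 37). λ = (37 - 45)/(37 - 21) ≡ 45/16 mod 53. 16⁻¹ ≡ 10 (mod 53), so λ ≡ 26.
  x = λ² - 21 - 37 = 676 - 58 ≡ 35; y = λ·(21 - 35) - 45 ≡ 15. → (35, 15)
4P: (35, 15) + (37, 37). λ = (37 - 15)/(37 - 35) ≡ 22/2 mod 53. 2⁻¹ ≡ 27 (mod 53) since 2·27 = 54 ≡ 1, so λ ≡ 11.
  x = λ² - 35 - 37 = 121 - 72 ≡ 49; y = λ·(35 - 49) - 15 ≡ 43. → (49, 43)

(49, 43)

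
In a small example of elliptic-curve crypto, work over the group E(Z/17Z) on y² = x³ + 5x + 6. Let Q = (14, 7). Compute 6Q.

Double-and-add on 6 = (110)₂. Start with Q = (14, 7) for the leading 1-bit.
double: tangent at (14, 7): λ = (3·14² + 5)/(2·7) ≡ 15/14. 14⁻¹ ≡ 11 (mod 17), so λ ≡ 15·11 ≡ 12.
  x = λ² - 14 - 14 = 144 - 28 ≡ 14; y = λ·(14 - 14) - 7 ≡ 10. → (14, 10)
add Q: (14, 10) + (14, 7): same x and y₁ ≡ -y₂, so the sum is O.
double: O + O = O (identity).

O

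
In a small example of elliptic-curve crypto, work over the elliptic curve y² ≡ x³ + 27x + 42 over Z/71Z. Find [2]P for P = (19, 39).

tangent at (19, 39): λ = (3·19² + 27)/(2·39) ≡ 45/7. 7⁻¹ ≡ 61 (mod 71), so λ ≡ 45·61 ≡ 47.
  x = λ² - 19 - 19 = 2209 - 38 ≡ 41; y = λ·(19 - 41) - 39 ≡ 63. → (41, 63)

(41, 63)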